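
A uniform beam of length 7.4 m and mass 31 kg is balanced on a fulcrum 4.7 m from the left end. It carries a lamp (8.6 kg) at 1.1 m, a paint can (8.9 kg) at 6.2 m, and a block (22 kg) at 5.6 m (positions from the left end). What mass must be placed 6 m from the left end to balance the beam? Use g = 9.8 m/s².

m ≈ 22.2 kg

Take moments about the fulcrum (at 4.7 m from the left end).
Beam weight: 31 × 9.8 = 303.8 N down at 3.7 m → arm 1 m, τ = 303.8 × 1 = 303.8 N·m counterclockwise.
Lamp: 8.6 × 9.8 = 84.28 N down at 1.1 m → arm 3.6 m, τ = 84.28 × 3.6 = 303.4 N·m counterclockwise.
Paint can: 8.9 × 9.8 = 87.22 N down at 6.2 m → arm 1.5 m, τ = 87.22 × 1.5 = 130.8 N·m clockwise.
Block: 22 × 9.8 = 215.6 N down at 5.6 m → arm 0.9 m, τ = 215.6 × 0.9 = 194 N·m clockwise.
Net moment of known loads = 282.4 N·m counterclockwise.
An unknown mass m at 6 m has arm 1.3 m; its moment is m·g·1.3 clockwise.
Στ = 0 ⇒ m × 9.8 × 1.3 = 282.4 ⇒ m = 282.4 / (9.8 × 1.3) = 22.2 kg.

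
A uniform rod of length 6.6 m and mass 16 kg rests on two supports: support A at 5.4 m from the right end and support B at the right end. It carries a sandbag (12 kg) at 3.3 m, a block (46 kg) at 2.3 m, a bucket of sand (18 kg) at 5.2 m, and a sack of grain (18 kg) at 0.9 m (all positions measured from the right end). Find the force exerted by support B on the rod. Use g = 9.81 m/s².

About support A:
Beam weight: 16 × 9.81 = 157 N down at 3.3 m → arm 2.1 m, τ = 157 × 2.1 = 329.7 N·m clockwise.
Sandbag: 12 × 9.81 = 117.7 N down at 3.3 m → arm 2.1 m, τ = 117.7 × 2.1 = 247.2 N·m clockwise.
Block: 46 × 9.81 = 451.3 N down at 2.3 m → arm 3.1 m, τ = 451.3 × 3.1 = 1399 N·m clockwise.
Bucket of sand: 18 × 9.81 = 176.6 N down at 5.2 m → arm 0.2 m, τ = 176.6 × 0.2 = 35.32 N·m clockwise.
Sack of grain: 18 × 9.81 = 176.6 N down at 0.9 m → arm 4.5 m, τ = 176.6 × 4.5 = 794.7 N·m clockwise.
Net load moment about support A = 2806 N·m clockwise.
Reaction R at support B is upward at 0 m, arm 5.4 m → moment R × 5.4 counterclockwise.
Setting net torque to zero: R × 5.4 = 2806 → R = 520 N.

R_B ≈ 520 N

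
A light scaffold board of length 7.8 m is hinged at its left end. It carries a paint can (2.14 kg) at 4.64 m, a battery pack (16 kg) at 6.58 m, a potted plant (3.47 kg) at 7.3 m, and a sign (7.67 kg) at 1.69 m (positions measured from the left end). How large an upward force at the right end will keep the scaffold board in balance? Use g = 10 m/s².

F ≈ 197 N

Taking torques about the left end:
Paint can: 2.14 × 10 = 21.4 N down at 4.64 m → arm 4.64 m, τ = 21.4 × 4.64 = 99.3 N·m clockwise.
Battery pack: 16 × 10 = 160 N down at 6.58 m → arm 6.58 m, τ = 160 × 6.58 = 1053 N·m clockwise.
Potted plant: 3.47 × 10 = 34.7 N down at 7.3 m → arm 7.3 m, τ = 34.7 × 7.3 = 253.3 N·m clockwise.
Sign: 7.67 × 10 = 76.7 N down at 1.69 m → arm 1.69 m, τ = 76.7 × 1.69 = 129.6 N·m clockwise.
Net moment of the loads = 1535 N·m clockwise.
The upward force F acts at the right end, arm 7.8 m, giving F × 7.8 counterclockwise.
For rotational equilibrium, F × 7.8 = 1535, so F = 1535 / 7.8 = 197 N.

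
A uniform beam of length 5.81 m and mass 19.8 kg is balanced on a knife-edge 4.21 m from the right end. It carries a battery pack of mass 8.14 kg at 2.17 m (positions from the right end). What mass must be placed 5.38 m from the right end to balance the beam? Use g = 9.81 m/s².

About the knife-edge (at 4.21 m from the right end):
Beam weight: 19.8 × 9.81 = 194.2 N down at 2.905 m → arm 1.305 m, τ = 194.2 × 1.305 = 253.4 N·m clockwise.
Battery pack: 8.14 × 9.81 = 79.85 N down at 2.17 m → arm 2.04 m, τ = 79.85 × 2.04 = 162.9 N·m clockwise.
Net moment of known loads = 416.3 N·m clockwise.
An unknown mass m at 5.38 m has arm 1.17 m; its moment is m·g·1.17 counterclockwise.
Στ = 0 ⇒ m × 9.81 × 1.17 = 416.3 ⇒ m = 416.3 / (9.81 × 1.17) = 36.3 kg.

m ≈ 36.3 kg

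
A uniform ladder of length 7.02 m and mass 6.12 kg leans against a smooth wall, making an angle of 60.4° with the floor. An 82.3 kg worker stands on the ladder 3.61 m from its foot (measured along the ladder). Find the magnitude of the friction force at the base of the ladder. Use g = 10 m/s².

f ≈ 258 N

About the foot of the ladder:
Ladder weight 6.12×10 = 61.2 N acts at 3.51 m along the ladder; its horizontal arm is 3.51·cos60.4° = 1.734 m → τ = 106.1 N·m clockwise.
Worker: 82.3×10 = 823 N at 3.61 m → arm 1.783 m → τ = 1467 N·m clockwise.
Wall normal N acts horizontally at the top; its moment arm is the height L sinθ = 7.02·sin60.4° = 6.104 m, counterclockwise.
Setting net torque to zero: N × 6.104 = 1573 → N = 258 N.
ΣFx = 0: friction at the foot balances the wall's push, so f = N_wall = 258 N.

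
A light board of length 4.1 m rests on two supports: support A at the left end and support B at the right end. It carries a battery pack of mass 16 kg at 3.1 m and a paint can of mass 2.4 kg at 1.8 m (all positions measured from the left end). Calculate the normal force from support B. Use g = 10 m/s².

R_B ≈ 132 N

Taking torques about support A:
Battery pack: 16 × 10 = 160 N down at 3.1 m → arm 3.1 m, τ = 160 × 3.1 = 496 N·m clockwise.
Paint can: 2.4 × 10 = 24 N down at 1.8 m → arm 1.8 m, τ = 24 × 1.8 = 43.2 N·m clockwise.
Net load moment about support A = 539.2 N·m clockwise.
Reaction R at support B is upward at 4.1 m, arm 4.1 m → moment R × 4.1 counterclockwise.
Στ = 0 ⇒ R × 4.1 = 539.2 ⇒ R = 132 N.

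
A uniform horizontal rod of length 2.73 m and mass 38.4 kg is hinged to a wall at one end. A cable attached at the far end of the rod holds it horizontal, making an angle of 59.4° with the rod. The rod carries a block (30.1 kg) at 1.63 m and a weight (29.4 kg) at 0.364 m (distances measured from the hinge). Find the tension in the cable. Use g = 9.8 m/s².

T ≈ 468 N

About the hinge:
Beam weight: 38.4 × 9.8 = 376.3 N down at 1.365 m → arm 1.365 m, τ = 376.3 × 1.365 = 513.6 N·m clockwise.
Block: 30.1 × 9.8 = 295 N down at 1.63 m → arm 1.63 m, τ = 295 × 1.63 = 480.8 N·m clockwise.
Weight: 29.4 × 9.8 = 288.1 N down at 0.364 m → arm 0.364 m, τ = 288.1 × 0.364 = 104.9 N·m clockwise.
Total clockwise load moment = 1099 N·m.
The cable tension T acts at 2.73 m; only its component perpendicular to the rod, T sinθ, produces torque. sin 59.4° = 0.8607.
Balancing moments: T × 2.73 × 0.8607 = 1099, giving T = 1099 / 2.35 = 468 N.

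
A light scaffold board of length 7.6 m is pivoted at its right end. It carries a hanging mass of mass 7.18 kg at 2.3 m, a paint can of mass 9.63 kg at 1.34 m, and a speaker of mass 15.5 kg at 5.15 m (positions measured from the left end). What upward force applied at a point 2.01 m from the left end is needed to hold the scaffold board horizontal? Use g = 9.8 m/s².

F ≈ 239 N

Taking torques about the right end:
Hanging mass: 7.18 × 9.8 = 70.36 N down at 2.3 m → arm 5.3 m, τ = 70.36 × 5.3 = 372.9 N·m counterclockwise.
Paint can: 9.63 × 9.8 = 94.37 N down at 1.34 m → arm 6.26 m, τ = 94.37 × 6.26 = 590.8 N·m counterclockwise.
Speaker: 15.5 × 9.8 = 151.9 N down at 5.15 m → arm 2.45 m, τ = 151.9 × 2.45 = 372.2 N·m counterclockwise.
Net moment of the loads = 1336 N·m counterclockwise.
The upward force F acts at a point 2.01 m from the left end, arm 5.59 m, giving F × 5.59 clockwise.
Setting net torque to zero: F × 5.59 = 1336 → F = 1336 / 5.59 = 239 N.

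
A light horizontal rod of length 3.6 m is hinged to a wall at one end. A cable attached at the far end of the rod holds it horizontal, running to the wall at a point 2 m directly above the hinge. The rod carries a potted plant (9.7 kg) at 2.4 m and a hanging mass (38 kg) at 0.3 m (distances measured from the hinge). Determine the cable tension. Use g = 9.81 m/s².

T ≈ 195 N

Choose the hinge as the axis so the unknown hinge reaction has zero arm there.
Potted plant: 9.7 × 9.81 = 95.16 N down at 2.4 m → arm 2.4 m, τ = 95.16 × 2.4 = 228.4 N·m clockwise.
Hanging mass: 38 × 9.81 = 372.8 N down at 0.3 m → arm 0.3 m, τ = 372.8 × 0.3 = 111.8 N·m clockwise.
Total clockwise load moment = 340.2 N·m.
The cable tension T acts at 3.6 m; only its component perpendicular to the rod, T sinθ, produces torque. sinθ = h/√(h²+d²) = 2/√(2²+3.6²) = 0.4856.
Setting net torque to zero: T × 3.6 × 0.4856 = 340.2 → T = 340.2 / 1.748 = 195 N.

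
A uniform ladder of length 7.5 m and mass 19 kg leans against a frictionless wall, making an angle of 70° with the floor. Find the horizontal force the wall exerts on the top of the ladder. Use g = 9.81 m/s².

Sum moments about the foot of the ladder (the floor normal and friction both act there and drop out).
Ladder weight 19×9.81 = 186.4 N acts at 3.75 m along the ladder; its horizontal arm is 3.75·cos70° = 1.283 m → τ = 239.2 N·m clockwise.
Wall normal N acts horizontally at the top; its moment arm is the height L sinθ = 7.5·sin70° = 7.048 m, counterclockwise.
Balancing moments: N × 7.048 = 239.2, giving N = 33.9 N.

N_wall ≈ 33.9 N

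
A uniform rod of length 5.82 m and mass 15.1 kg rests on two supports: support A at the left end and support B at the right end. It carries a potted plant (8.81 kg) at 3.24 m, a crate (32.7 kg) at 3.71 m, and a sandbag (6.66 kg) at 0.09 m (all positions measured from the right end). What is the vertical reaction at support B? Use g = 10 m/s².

R_B ≈ 299 N

About support A:
Beam weight: 15.1 × 10 = 151 N down at 2.91 m → arm 2.91 m, τ = 151 × 2.91 = 439.4 N·m clockwise.
Potted plant: 8.81 × 10 = 88.1 N down at 3.24 m → arm 2.58 m, τ = 88.1 × 2.58 = 227.3 N·m clockwise.
Crate: 32.7 × 10 = 327 N down at 3.71 m → arm 2.11 m, τ = 327 × 2.11 = 690 N·m clockwise.
Sandbag: 6.66 × 10 = 66.6 N down at 0.09 m → arm 5.73 m, τ = 66.6 × 5.73 = 381.6 N·m clockwise.
Net load moment about support A = 1738 N·m clockwise.
Reaction R at support B is upward at 0 m, arm 5.82 m → moment R × 5.82 counterclockwise.
Setting net torque to zero: R × 5.82 = 1738 → R = 299 N.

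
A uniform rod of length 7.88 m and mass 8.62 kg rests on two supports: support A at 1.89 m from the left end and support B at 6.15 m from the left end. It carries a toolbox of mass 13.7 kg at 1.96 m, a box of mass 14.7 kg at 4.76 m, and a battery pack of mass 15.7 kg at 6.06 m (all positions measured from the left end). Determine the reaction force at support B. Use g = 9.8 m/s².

R_B ≈ 291 N

Taking torques about support A:
Beam weight: 8.62 × 9.8 = 84.48 N down at 3.94 m → arm 2.05 m, τ = 84.48 × 2.05 = 173.2 N·m clockwise.
Toolbox: 13.7 × 9.8 = 134.3 N down at 1.96 m → arm 0.07 m, τ = 134.3 × 0.07 = 9.401 N·m clockwise.
Box: 14.7 × 9.8 = 144.1 N down at 4.76 m → arm 2.87 m, τ = 144.1 × 2.87 = 413.6 N·m clockwise.
Battery pack: 15.7 × 9.8 = 153.9 N down at 6.06 m → arm 4.17 m, τ = 153.9 × 4.17 = 641.8 N·m clockwise.
Net load moment about support A = 1238 N·m clockwise.
Reaction R at support B is upward at 6.15 m, arm 4.26 m → moment R × 4.26 counterclockwise.
Balancing moments: R × 4.26 = 1238, giving R = 291 N.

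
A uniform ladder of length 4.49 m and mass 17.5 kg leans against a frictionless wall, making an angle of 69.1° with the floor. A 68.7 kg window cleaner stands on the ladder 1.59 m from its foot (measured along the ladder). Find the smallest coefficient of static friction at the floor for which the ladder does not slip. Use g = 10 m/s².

Choose the foot of the ladder as the axis so the floor normal and friction both act there and drop out.
Ladder weight 17.5×10 = 175 N acts at 2.245 m along the ladder; its horizontal arm is 2.245·cos69.1° = 0.8009 m → τ = 140.2 N·m clockwise.
Window cleaner: 68.7×10 = 687 N at 1.59 m → arm 0.5672 m → τ = 389.7 N·m clockwise.
Wall normal N acts horizontally at the top; its moment arm is the height L sinθ = 4.49·sin69.1° = 4.195 m, counterclockwise.
For rotational equilibrium, N × 4.195 = 529.9, so N = 126.3 N.
ΣFx = 0 ⇒ f = N_wall = 126.3 N. ΣFy = 0 ⇒ N_floor = 862 N.
μ_min = f / N_floor = 126.3 / 862 = 0.147.

μ_min ≈ 0.147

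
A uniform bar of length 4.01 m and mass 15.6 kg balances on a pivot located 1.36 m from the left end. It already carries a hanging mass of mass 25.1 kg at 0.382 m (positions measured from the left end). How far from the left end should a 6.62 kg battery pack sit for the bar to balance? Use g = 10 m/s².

Take moments about the pivot (at 1.36 m from the left end).
Beam weight: 15.6 × 10 = 156 N down at 2.005 m → arm 0.645 m, τ = 156 × 0.645 = 100.6 N·m clockwise.
Hanging mass: 25.1 × 10 = 251 N down at 0.382 m → arm 0.978 m, τ = 251 × 0.978 = 245.5 N·m counterclockwise.
Net moment of existing loads = 144.9 N·m counterclockwise.
The battery pack weighs 6.62 × 10 = 66.2 N and must supply an equal clockwise moment, so its lever arm about the pivot is 144.9 / 66.2 = 2.19 m.
That puts it at 1.36 + 2.19 = 3.55 m from the left end.

x ≈ 3.55 m from the left end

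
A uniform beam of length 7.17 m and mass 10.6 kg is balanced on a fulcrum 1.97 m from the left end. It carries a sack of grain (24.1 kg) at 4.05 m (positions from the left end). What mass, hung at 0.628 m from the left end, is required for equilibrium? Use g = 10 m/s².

m ≈ 50.1 kg

Taking torques about the fulcrum (at 1.97 m from the left end):
Beam weight: 10.6 × 10 = 106 N down at 3.585 m → arm 1.615 m, τ = 106 × 1.615 = 171.2 N·m clockwise.
Sack of grain: 24.1 × 10 = 241 N down at 4.05 m → arm 2.08 m, τ = 241 × 2.08 = 501.3 N·m clockwise.
Net moment of known loads = 672.5 N·m clockwise.
An unknown mass m at 0.628 m has arm 1.342 m; its moment is m·g·1.342 counterclockwise.
Setting net torque to zero: m × 10 × 1.342 = 672.5 → m = 672.5 / (10 × 1.342) = 50.1 kg.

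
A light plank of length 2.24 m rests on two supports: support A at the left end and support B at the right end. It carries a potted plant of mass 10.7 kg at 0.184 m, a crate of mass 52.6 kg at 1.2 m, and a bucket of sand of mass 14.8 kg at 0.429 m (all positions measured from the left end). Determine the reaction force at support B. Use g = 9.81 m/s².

About support A:
Potted plant: 10.7 × 9.81 = 105 N down at 0.184 m → arm 0.184 m, τ = 105 × 0.184 = 19.32 N·m clockwise.
Crate: 52.6 × 9.81 = 516 N down at 1.2 m → arm 1.2 m, τ = 516 × 1.2 = 619.2 N·m clockwise.
Bucket of sand: 14.8 × 9.81 = 145.2 N down at 0.429 m → arm 0.429 m, τ = 145.2 × 0.429 = 62.29 N·m clockwise.
Net load moment about support A = 700.8 N·m clockwise.
Reaction R at support B is upward at 2.24 m, arm 2.24 m → moment R × 2.24 counterclockwise.
Balancing moments: R × 2.24 = 700.8, giving R = 313 N.

R_B ≈ 313 N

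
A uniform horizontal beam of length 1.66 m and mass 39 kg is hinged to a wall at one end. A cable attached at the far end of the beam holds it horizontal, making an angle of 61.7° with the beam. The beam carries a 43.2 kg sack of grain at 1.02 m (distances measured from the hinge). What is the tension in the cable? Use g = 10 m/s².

Take moments about the hinge.
Beam weight: 39 × 10 = 390 N down at 0.83 m → arm 0.83 m, τ = 390 × 0.83 = 323.7 N·m clockwise.
Sack of grain: 43.2 × 10 = 432 N down at 1.02 m → arm 1.02 m, τ = 432 × 1.02 = 440.6 N·m clockwise.
Total clockwise load moment = 764.3 N·m.
The cable tension T acts at 1.66 m; only its component perpendicular to the beam, T sinθ, produces torque. sin 61.7° = 0.8805.
Setting net torque to zero: T × 1.66 × 0.8805 = 764.3 → T = 764.3 / 1.462 = 523 N.

T ≈ 523 N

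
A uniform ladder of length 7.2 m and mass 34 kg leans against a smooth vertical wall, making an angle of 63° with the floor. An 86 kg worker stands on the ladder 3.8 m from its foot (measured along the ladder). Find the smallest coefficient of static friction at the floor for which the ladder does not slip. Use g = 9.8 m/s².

Sum moments about the foot of the ladder (the floor normal and friction both act there and drop out).
Ladder weight 34×9.8 = 333.2 N acts at 3.6 m along the ladder; its horizontal arm is 3.6·cos63° = 1.634 m → τ = 544.4 N·m clockwise.
Worker: 86×9.8 = 842.8 N at 3.8 m → arm 1.725 m → τ = 1454 N·m clockwise.
Wall normal N acts horizontally at the top; its moment arm is the height L sinθ = 7.2·sin63° = 6.415 m, counterclockwise.
Setting net torque to zero: N × 6.415 = 1998 → N = 311.5 N.
ΣFx = 0 ⇒ f = N_wall = 311.5 N. ΣFy = 0 ⇒ N_floor = 1176 N.
μ_min = f / N_floor = 311.5 / 1176 = 0.265.

μ_min ≈ 0.265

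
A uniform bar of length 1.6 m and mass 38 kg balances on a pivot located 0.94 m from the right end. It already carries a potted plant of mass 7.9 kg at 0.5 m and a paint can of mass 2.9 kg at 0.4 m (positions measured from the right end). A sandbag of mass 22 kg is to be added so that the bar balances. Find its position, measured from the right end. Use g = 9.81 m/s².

About the pivot (at 0.94 m from the right end):
Beam weight: 38 × 9.81 = 372.8 N down at 0.8 m → arm 0.14 m, τ = 372.8 × 0.14 = 52.19 N·m clockwise.
Potted plant: 7.9 × 9.81 = 77.5 N down at 0.5 m → arm 0.44 m, τ = 77.5 × 0.44 = 34.1 N·m clockwise.
Paint can: 2.9 × 9.81 = 28.45 N down at 0.4 m → arm 0.54 m, τ = 28.45 × 0.54 = 15.36 N·m clockwise.
Net moment of existing loads = 101.6 N·m clockwise.
The sandbag weighs 22 × 9.81 = 215.8 N and must supply an equal counterclockwise moment, so its lever arm about the pivot is 101.6 / 215.8 = 0.471 m.
That puts it at 0.94 + 0.471 = 1.41 m from the right end.

x ≈ 1.41 m from the right end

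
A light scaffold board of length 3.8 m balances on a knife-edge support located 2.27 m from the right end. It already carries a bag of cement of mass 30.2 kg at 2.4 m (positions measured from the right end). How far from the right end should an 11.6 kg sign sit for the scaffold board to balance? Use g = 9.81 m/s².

Taking torques about the knife-edge support (at 2.27 m from the right end):
Bag of cement: 30.2 × 9.81 = 296.3 N down at 2.4 m → arm 0.13 m, τ = 296.3 × 0.13 = 38.52 N·m counterclockwise.
Net moment of existing loads = 38.52 N·m counterclockwise.
The sign weighs 11.6 × 9.81 = 113.8 N and must supply an equal clockwise moment, so its lever arm about the knife-edge support is 38.52 / 113.8 = 0.338 m.
That puts it at 2.27 − 0.338 = 1.93 m from the right end.

x ≈ 1.93 m from the right end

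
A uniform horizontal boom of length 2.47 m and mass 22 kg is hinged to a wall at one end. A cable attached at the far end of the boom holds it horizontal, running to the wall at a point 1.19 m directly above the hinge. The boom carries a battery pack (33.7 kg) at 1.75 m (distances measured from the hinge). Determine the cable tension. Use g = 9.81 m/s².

Choose the hinge as the axis so the unknown hinge reaction has zero arm there.
Beam weight: 22 × 9.81 = 215.8 N down at 1.235 m → arm 1.235 m, τ = 215.8 × 1.235 = 266.5 N·m clockwise.
Battery pack: 33.7 × 9.81 = 330.6 N down at 1.75 m → arm 1.75 m, τ = 330.6 × 1.75 = 578.6 N·m clockwise.
Total clockwise load moment = 845.1 N·m.
The cable tension T acts at 2.47 m; only its component perpendicular to the boom, T sinθ, produces torque. sinθ = h/√(h²+d²) = 1.19/√(1.19²+2.47²) = 0.434.
For rotational equilibrium, T × 2.47 × 0.434 = 845.1, so T = 845.1 / 1.072 = 788 N.

T ≈ 788 N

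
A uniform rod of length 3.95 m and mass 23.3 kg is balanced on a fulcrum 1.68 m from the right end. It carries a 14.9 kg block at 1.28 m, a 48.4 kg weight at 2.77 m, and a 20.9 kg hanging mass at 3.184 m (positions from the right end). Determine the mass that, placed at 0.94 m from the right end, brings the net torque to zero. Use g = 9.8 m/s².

m ≈ 115 kg

About the fulcrum (at 1.68 m from the right end):
Beam weight: 23.3 × 9.8 = 228.3 N down at 1.975 m → arm 0.295 m, τ = 228.3 × 0.295 = 67.35 N·m counterclockwise.
Block: 14.9 × 9.8 = 146 N down at 1.28 m → arm 0.4 m, τ = 146 × 0.4 = 58.4 N·m clockwise.
Weight: 48.4 × 9.8 = 474.3 N down at 2.77 m → arm 1.09 m, τ = 474.3 × 1.09 = 517 N·m counterclockwise.
Hanging mass: 20.9 × 9.8 = 204.8 N down at 3.184 m → arm 1.504 m, τ = 204.8 × 1.504 = 308 N·m counterclockwise.
Net moment of known loads = 834 N·m counterclockwise.
An unknown mass m at 0.94 m has arm 0.74 m; its moment is m·g·0.74 clockwise.
For rotational equilibrium, m × 9.8 × 0.74 = 834, so m = 834 / (9.8 × 0.74) = 115 kg.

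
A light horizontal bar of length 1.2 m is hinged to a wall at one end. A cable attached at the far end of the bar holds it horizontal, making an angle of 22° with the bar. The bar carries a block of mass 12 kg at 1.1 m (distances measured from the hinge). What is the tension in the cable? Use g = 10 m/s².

T ≈ 294 N

Taking torques about the hinge:
Block: 12 × 10 = 120 N down at 1.1 m → arm 1.1 m, τ = 120 × 1.1 = 132 N·m clockwise.
Total clockwise load moment = 132 N·m.
The cable tension T acts at 1.2 m; only its component perpendicular to the bar, T sinθ, produces torque. sin 22° = 0.3746.
For rotational equilibrium, T × 1.2 × 0.3746 = 132, so T = 132 / 0.4495 = 294 N.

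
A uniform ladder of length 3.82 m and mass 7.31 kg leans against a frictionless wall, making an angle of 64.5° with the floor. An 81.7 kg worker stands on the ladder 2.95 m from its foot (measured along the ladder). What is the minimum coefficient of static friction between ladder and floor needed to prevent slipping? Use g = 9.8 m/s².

μ_min ≈ 0.358

Choose the foot of the ladder as the axis so the floor normal and friction both act there and drop out.
Ladder weight 7.31×9.8 = 71.64 N acts at 1.91 m along the ladder; its horizontal arm is 1.91·cos64.5° = 0.8223 m → τ = 58.91 N·m clockwise.
Worker: 81.7×9.8 = 800.7 N at 2.95 m → arm 1.27 m → τ = 1017 N·m clockwise.
Wall normal N acts horizontally at the top; its moment arm is the height L sinθ = 3.82·sin64.5° = 3.448 m, counterclockwise.
Setting net torque to zero: N × 3.448 = 1076 → N = 312.1 N.
ΣFx = 0 ⇒ f = N_wall = 312.1 N. ΣFy = 0 ⇒ N_floor = 872.3 N.
μ_min = f / N_floor = 312.1 / 872.3 = 0.358.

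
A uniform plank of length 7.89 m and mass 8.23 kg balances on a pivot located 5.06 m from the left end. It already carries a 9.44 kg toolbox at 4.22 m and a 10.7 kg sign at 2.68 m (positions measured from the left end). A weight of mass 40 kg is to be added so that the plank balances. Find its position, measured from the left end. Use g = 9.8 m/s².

Sum moments about the pivot (at 5.06 m from the left end) (the support reaction has zero arm there).
Beam weight: 8.23 × 9.8 = 80.65 N down at 3.945 m → arm 1.115 m, τ = 80.65 × 1.115 = 89.92 N·m counterclockwise.
Toolbox: 9.44 × 9.8 = 92.51 N down at 4.22 m → arm 0.84 m, τ = 92.51 × 0.84 = 77.71 N·m counterclockwise.
Sign: 10.7 × 9.8 = 104.9 N down at 2.68 m → arm 2.38 m, τ = 104.9 × 2.38 = 249.7 N·m counterclockwise.
Net moment of existing loads = 417.3 N·m counterclockwise.
The weight weighs 40 × 9.8 = 392 N and must supply an equal clockwise moment, so its lever arm about the pivot is 417.3 / 392 = 1.06 m.
That puts it at 5.06 + 1.06 = 6.12 m from the left end.

x ≈ 6.12 m from the left end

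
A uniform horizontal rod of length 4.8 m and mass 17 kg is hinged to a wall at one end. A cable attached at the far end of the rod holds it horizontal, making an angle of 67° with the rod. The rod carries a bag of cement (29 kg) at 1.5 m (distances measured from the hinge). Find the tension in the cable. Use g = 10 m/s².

T ≈ 191 N

Take moments about the hinge.
Beam weight: 17 × 10 = 170 N down at 2.4 m → arm 2.4 m, τ = 170 × 2.4 = 408 N·m clockwise.
Bag of cement: 29 × 10 = 290 N down at 1.5 m → arm 1.5 m, τ = 290 × 1.5 = 435 N·m clockwise.
Total clockwise load moment = 843 N·m.
The cable tension T acts at 4.8 m; only its component perpendicular to the rod, T sinθ, produces torque. sin 67° = 0.9205.
Setting net torque to zero: T × 4.8 × 0.9205 = 843 → T = 843 / 4.418 = 191 N.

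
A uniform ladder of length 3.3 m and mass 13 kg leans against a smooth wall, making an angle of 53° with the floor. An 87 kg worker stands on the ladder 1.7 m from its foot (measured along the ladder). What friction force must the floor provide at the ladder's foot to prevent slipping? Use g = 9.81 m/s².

Take moments about the foot of the ladder.
Ladder weight 13×9.81 = 127.5 N acts at 1.65 m along the ladder; its horizontal arm is 1.65·cos53° = 0.993 m → τ = 126.6 N·m clockwise.
Worker: 87×9.81 = 853.5 N at 1.7 m → arm 1.023 m → τ = 873.1 N·m clockwise.
Wall normal N acts horizontally at the top; its moment arm is the height L sinθ = 3.3·sin53° = 2.635 m, counterclockwise.
Balancing moments: N × 2.635 = 999.7, giving N = 379 N.
ΣFx = 0: friction at the foot balances the wall's push, so f = N_wall = 379 N.

f ≈ 379 N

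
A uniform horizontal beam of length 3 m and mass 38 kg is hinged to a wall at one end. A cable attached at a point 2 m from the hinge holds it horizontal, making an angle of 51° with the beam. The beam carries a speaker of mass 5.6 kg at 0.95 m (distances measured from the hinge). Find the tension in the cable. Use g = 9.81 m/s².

T ≈ 393 N

Taking torques about the hinge:
Beam weight: 38 × 9.81 = 372.8 N down at 1.5 m → arm 1.5 m, τ = 372.8 × 1.5 = 559.2 N·m clockwise.
Speaker: 5.6 × 9.81 = 54.94 N down at 0.95 m → arm 0.95 m, τ = 54.94 × 0.95 = 52.19 N·m clockwise.
Total clockwise load moment = 611.4 N·m.
The cable tension T acts at 2 m; only its component perpendicular to the beam, T sinθ, produces torque. sin 51° = 0.7771.
Setting net torque to zero: T × 2 × 0.7771 = 611.4 → T = 611.4 / 1.554 = 393 N.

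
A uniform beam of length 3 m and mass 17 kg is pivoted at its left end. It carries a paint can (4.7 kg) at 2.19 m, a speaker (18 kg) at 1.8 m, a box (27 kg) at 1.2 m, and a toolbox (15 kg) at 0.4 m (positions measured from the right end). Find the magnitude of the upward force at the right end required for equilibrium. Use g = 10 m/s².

About the left end:
Beam weight: 17 × 10 = 170 N down at 1.5 m → arm 1.5 m, τ = 170 × 1.5 = 255 N·m clockwise.
Paint can: 4.7 × 10 = 47 N down at 2.19 m → arm 0.81 m, τ = 47 × 0.81 = 38.07 N·m clockwise.
Speaker: 18 × 10 = 180 N down at 1.8 m → arm 1.2 m, τ = 180 × 1.2 = 216 N·m clockwise.
Box: 27 × 10 = 270 N down at 1.2 m → arm 1.8 m, τ = 270 × 1.8 = 486 N·m clockwise.
Toolbox: 15 × 10 = 150 N down at 0.4 m → arm 2.6 m, τ = 150 × 2.6 = 390 N·m clockwise.
Net moment of the loads = 1385 N·m clockwise.
The upward force F acts at the right end, arm 3 m, giving F × 3 counterclockwise.
Balancing moments: F × 3 = 1385, giving F = 1385 / 3 = 462 N.

F ≈ 462 N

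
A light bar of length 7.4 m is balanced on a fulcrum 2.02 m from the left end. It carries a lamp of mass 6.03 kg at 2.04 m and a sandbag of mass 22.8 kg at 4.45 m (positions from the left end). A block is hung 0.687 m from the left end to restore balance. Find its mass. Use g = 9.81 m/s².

m ≈ 41.7 kg

About the fulcrum (at 2.02 m from the left end):
Lamp: 6.03 × 9.81 = 59.15 N down at 2.04 m → arm 0.02 m, τ = 59.15 × 0.02 = 1.183 N·m clockwise.
Sandbag: 22.8 × 9.81 = 223.7 N down at 4.45 m → arm 2.43 m, τ = 223.7 × 2.43 = 543.6 N·m clockwise.
Net moment of known loads = 544.8 N·m clockwise.
An unknown mass m at 0.687 m has arm 1.333 m; its moment is m·g·1.333 counterclockwise.
Setting net torque to zero: m × 9.81 × 1.333 = 544.8 → m = 544.8 / (9.81 × 1.333) = 41.7 kg.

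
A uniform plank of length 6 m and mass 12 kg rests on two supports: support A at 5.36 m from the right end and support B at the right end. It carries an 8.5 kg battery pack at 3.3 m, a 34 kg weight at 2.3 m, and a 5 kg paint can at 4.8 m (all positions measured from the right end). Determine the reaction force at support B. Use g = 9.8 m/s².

Taking torques about support A:
Beam weight: 12 × 9.8 = 117.6 N down at 3 m → arm 2.36 m, τ = 117.6 × 2.36 = 277.5 N·m clockwise.
Battery pack: 8.5 × 9.8 = 83.3 N down at 3.3 m → arm 2.06 m, τ = 83.3 × 2.06 = 171.6 N·m clockwise.
Weight: 34 × 9.8 = 333.2 N down at 2.3 m → arm 3.06 m, τ = 333.2 × 3.06 = 1020 N·m clockwise.
Paint can: 5 × 9.8 = 49 N down at 4.8 m → arm 0.56 m, τ = 49 × 0.56 = 27.44 N·m clockwise.
Net load moment about support A = 1497 N·m clockwise.
Reaction R at support B is upward at 0 m, arm 5.36 m → moment R × 5.36 counterclockwise.
For rotational equilibrium, R × 5.36 = 1497, so R = 279 N.

R_B ≈ 279 N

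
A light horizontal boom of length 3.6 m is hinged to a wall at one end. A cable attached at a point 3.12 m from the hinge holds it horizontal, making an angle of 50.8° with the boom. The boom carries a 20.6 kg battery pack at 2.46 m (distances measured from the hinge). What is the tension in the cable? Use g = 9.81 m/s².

T ≈ 206 N

Sum moments about the hinge (the unknown hinge reaction has zero arm there).
Battery pack: 20.6 × 9.81 = 202.1 N down at 2.46 m → arm 2.46 m, τ = 202.1 × 2.46 = 497.2 N·m clockwise.
Total clockwise load moment = 497.2 N·m.
The cable tension T acts at 3.12 m; only its component perpendicular to the boom, T sinθ, produces torque. sin 50.8° = 0.7749.
For rotational equilibrium, T × 3.12 × 0.7749 = 497.2, so T = 497.2 / 2.418 = 206 N.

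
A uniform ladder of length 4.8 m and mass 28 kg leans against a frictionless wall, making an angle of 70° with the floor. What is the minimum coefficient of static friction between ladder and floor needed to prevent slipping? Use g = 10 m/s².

μ_min ≈ 0.182

About the foot of the ladder:
Ladder weight 28×10 = 280 N acts at 2.4 m along the ladder; its horizontal arm is 2.4·cos70° = 0.8208 m → τ = 229.8 N·m clockwise.
Wall normal N acts horizontally at the top; its moment arm is the height L sinθ = 4.8·sin70° = 4.511 m, counterclockwise.
Setting net torque to zero: N × 4.511 = 229.8 → N = 50.94 N.
ΣFx = 0 ⇒ f = N_wall = 50.94 N. ΣFy = 0 ⇒ N_floor = 280 N.
μ_min = f / N_floor = 50.94 / 280 = 0.182.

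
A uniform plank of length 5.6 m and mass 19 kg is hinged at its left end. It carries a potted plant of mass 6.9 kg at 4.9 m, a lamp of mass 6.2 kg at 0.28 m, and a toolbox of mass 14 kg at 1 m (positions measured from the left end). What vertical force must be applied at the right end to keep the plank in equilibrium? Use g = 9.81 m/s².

F ≈ 180 N

Sum moments about the left end (the unknown pivot reaction has zero arm there).
Beam weight: 19 × 9.81 = 186.4 N down at 2.8 m → arm 2.8 m, τ = 186.4 × 2.8 = 521.9 N·m clockwise.
Potted plant: 6.9 × 9.81 = 67.69 N down at 4.9 m → arm 4.9 m, τ = 67.69 × 4.9 = 331.7 N·m clockwise.
Lamp: 6.2 × 9.81 = 60.82 N down at 0.28 m → arm 0.28 m, τ = 60.82 × 0.28 = 17.03 N·m clockwise.
Toolbox: 14 × 9.81 = 137.3 N down at 1 m → arm 1 m, τ = 137.3 × 1 = 137.3 N·m clockwise.
Net moment of the loads = 1008 N·m clockwise.
The upward force F acts at the right end, arm 5.6 m, giving F × 5.6 counterclockwise.
For rotational equilibrium, F × 5.6 = 1008, so F = 1008 / 5.6 = 180 N.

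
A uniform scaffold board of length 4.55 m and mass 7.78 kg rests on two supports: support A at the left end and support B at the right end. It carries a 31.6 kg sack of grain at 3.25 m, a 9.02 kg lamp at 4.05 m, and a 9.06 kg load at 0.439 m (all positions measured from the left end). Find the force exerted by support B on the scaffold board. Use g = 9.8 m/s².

Take moments about support A.
Beam weight: 7.78 × 9.8 = 76.24 N down at 2.275 m → arm 2.275 m, τ = 76.24 × 2.275 = 173.4 N·m clockwise.
Sack of grain: 31.6 × 9.8 = 309.7 N down at 3.25 m → arm 3.25 m, τ = 309.7 × 3.25 = 1007 N·m clockwise.
Lamp: 9.02 × 9.8 = 88.4 N down at 4.05 m → arm 4.05 m, τ = 88.4 × 4.05 = 358 N·m clockwise.
Load: 9.06 × 9.8 = 88.79 N down at 0.439 m → arm 0.439 m, τ = 88.79 × 0.439 = 38.98 N·m clockwise.
Net load moment about support A = 1577 N·m clockwise.
Reaction R at support B is upward at 4.55 m, arm 4.55 m → moment R × 4.55 counterclockwise.
Στ = 0 ⇒ R × 4.55 = 1577 ⇒ R = 347 N.

R_B ≈ 347 N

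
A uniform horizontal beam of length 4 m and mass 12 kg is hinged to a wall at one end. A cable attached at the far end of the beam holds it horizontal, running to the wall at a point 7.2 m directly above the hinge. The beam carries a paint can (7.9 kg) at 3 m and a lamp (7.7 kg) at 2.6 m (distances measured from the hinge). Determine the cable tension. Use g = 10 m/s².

T ≈ 194 N

Choose the hinge as the axis so the unknown hinge reaction has zero arm there.
Beam weight: 12 × 10 = 120 N down at 2 m → arm 2 m, τ = 120 × 2 = 240 N·m clockwise.
Paint can: 7.9 × 10 = 79 N down at 3 m → arm 3 m, τ = 79 × 3 = 237 N·m clockwise.
Lamp: 7.7 × 10 = 77 N down at 2.6 m → arm 2.6 m, τ = 77 × 2.6 = 200.2 N·m clockwise.
Total clockwise load moment = 677.2 N·m.
The cable tension T acts at 4 m; only its component perpendicular to the beam, T sinθ, produces torque. sinθ = h/√(h²+d²) = 7.2/√(7.2²+4²) = 0.8742.
Setting net torque to zero: T × 4 × 0.8742 = 677.2 → T = 677.2 / 3.497 = 194 N.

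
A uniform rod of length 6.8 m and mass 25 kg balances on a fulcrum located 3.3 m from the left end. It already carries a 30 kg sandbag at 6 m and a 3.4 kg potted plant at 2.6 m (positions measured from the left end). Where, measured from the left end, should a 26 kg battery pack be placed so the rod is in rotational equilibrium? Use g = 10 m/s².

Taking torques about the fulcrum (at 3.3 m from the left end):
Beam weight: 25 × 10 = 250 N down at 3.4 m → arm 0.1 m, τ = 250 × 0.1 = 25 N·m clockwise.
Sandbag: 30 × 10 = 300 N down at 6 m → arm 2.7 m, τ = 300 × 2.7 = 810 N·m clockwise.
Potted plant: 3.4 × 10 = 34 N down at 2.6 m → arm 0.7 m, τ = 34 × 0.7 = 23.8 N·m counterclockwise.
Net moment of existing loads = 811.2 N·m clockwise.
The battery pack weighs 26 × 10 = 260 N and must supply an equal counterclockwise moment, so its lever arm about the fulcrum is 811.2 / 260 = 3.12 m.
That puts it at 3.3 − 3.12 = 0.18 m from the left end.

x ≈ 0.18 m from the left end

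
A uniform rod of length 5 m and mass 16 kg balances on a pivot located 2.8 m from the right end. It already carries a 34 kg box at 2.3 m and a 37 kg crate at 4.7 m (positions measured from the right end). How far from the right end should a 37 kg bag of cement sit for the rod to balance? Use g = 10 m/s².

Choose the pivot (at 2.8 m from the right end) as the axis so the support reaction has zero arm there.
Beam weight: 16 × 10 = 160 N down at 2.5 m → arm 0.3 m, τ = 160 × 0.3 = 48 N·m clockwise.
Box: 34 × 10 = 340 N down at 2.3 m → arm 0.5 m, τ = 340 × 0.5 = 170 N·m clockwise.
Crate: 37 × 10 = 370 N down at 4.7 m → arm 1.9 m, τ = 370 × 1.9 = 703 N·m counterclockwise.
Net moment of existing loads = 485 N·m counterclockwise.
The bag of cement weighs 37 × 10 = 370 N and must supply an equal clockwise moment, so its lever arm about the pivot is 485 / 370 = 1.31 m.
That puts it at 2.8 − 1.31 = 1.49 m from the right end.

x ≈ 1.49 m from the right end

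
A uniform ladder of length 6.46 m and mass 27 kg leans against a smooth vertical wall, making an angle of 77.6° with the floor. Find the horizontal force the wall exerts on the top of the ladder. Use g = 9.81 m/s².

N_wall ≈ 29.1 N

Take moments about the foot of the ladder.
Ladder weight 27×9.81 = 264.9 N acts at 3.23 m along the ladder; its horizontal arm is 3.23·cos77.6° = 0.6936 m → τ = 183.7 N·m clockwise.
Wall normal N acts horizontally at the top; its moment arm is the height L sinθ = 6.46·sin77.6° = 6.309 m, counterclockwise.
Balancing moments: N × 6.309 = 183.7, giving N = 29.1 N.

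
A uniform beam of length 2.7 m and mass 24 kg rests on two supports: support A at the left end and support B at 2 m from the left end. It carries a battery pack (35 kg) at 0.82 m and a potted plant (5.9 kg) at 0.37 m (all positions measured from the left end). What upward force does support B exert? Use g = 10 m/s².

R_B ≈ 316 N

Sum moments about support A (its reaction then has zero moment arm).
Beam weight: 24 × 10 = 240 N down at 1.35 m → arm 1.35 m, τ = 240 × 1.35 = 324 N·m clockwise.
Battery pack: 35 × 10 = 350 N down at 0.82 m → arm 0.82 m, τ = 350 × 0.82 = 287 N·m clockwise.
Potted plant: 5.9 × 10 = 59 N down at 0.37 m → arm 0.37 m, τ = 59 × 0.37 = 21.83 N·m clockwise.
Net load moment about support A = 632.8 N·m clockwise.
Reaction R at support B is upward at 2 m, arm 2 m → moment R × 2 counterclockwise.
Balancing moments: R × 2 = 632.8, giving R = 316 N.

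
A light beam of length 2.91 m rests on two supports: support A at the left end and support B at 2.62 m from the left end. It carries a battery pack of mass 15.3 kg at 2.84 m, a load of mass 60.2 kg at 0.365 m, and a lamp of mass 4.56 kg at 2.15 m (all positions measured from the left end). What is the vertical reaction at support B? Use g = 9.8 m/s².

Take moments about support A.
Battery pack: 15.3 × 9.8 = 149.9 N down at 2.84 m → arm 2.84 m, τ = 149.9 × 2.84 = 425.7 N·m clockwise.
Load: 60.2 × 9.8 = 590 N down at 0.365 m → arm 0.365 m, τ = 590 × 0.365 = 215.3 N·m clockwise.
Lamp: 4.56 × 9.8 = 44.69 N down at 2.15 m → arm 2.15 m, τ = 44.69 × 2.15 = 96.08 N·m clockwise.
Net load moment about support A = 737.1 N·m clockwise.
Reaction R at support B is upward at 2.62 m, arm 2.62 m → moment R × 2.62 counterclockwise.
Setting net torque to zero: R × 2.62 = 737.1 → R = 281 N.

R_B ≈ 281 N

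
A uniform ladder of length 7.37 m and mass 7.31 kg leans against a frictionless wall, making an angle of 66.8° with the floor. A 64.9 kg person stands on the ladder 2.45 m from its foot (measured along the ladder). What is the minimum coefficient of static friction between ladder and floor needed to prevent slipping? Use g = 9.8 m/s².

Take moments about the foot of the ladder.
Ladder weight 7.31×9.8 = 71.64 N acts at 3.685 m along the ladder; its horizontal arm is 3.685·cos66.8° = 1.452 m → τ = 104 N·m clockwise.
Person: 64.9×9.8 = 636 N at 2.45 m → arm 0.9652 m → τ = 613.9 N·m clockwise.
Wall normal N acts horizontally at the top; its moment arm is the height L sinθ = 7.37·sin66.8° = 6.774 m, counterclockwise.
Balancing moments: N × 6.774 = 717.9, giving N = 106 N.
ΣFx = 0 ⇒ f = N_wall = 106 N. ΣFy = 0 ⇒ N_floor = 707.6 N.
μ_min = f / N_floor = 106 / 707.6 = 0.15.

μ_min ≈ 0.15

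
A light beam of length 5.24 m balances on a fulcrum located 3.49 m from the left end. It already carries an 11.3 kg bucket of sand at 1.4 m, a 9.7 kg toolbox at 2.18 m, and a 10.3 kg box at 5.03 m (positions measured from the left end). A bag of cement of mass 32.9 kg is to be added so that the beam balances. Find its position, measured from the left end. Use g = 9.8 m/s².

x ≈ 4.11 m from the left end

Choose the fulcrum (at 3.49 m from the left end) as the axis so the support reaction has zero arm there.
Bucket of sand: 11.3 × 9.8 = 110.7 N down at 1.4 m → arm 2.09 m, τ = 110.7 × 2.09 = 231.4 N·m counterclockwise.
Toolbox: 9.7 × 9.8 = 95.06 N down at 2.18 m → arm 1.31 m, τ = 95.06 × 1.31 = 124.5 N·m counterclockwise.
Box: 10.3 × 9.8 = 100.9 N down at 5.03 m → arm 1.54 m, τ = 100.9 × 1.54 = 155.4 N·m clockwise.
Net moment of existing loads = 200.5 N·m counterclockwise.
The bag of cement weighs 32.9 × 9.8 = 322.4 N and must supply an equal clockwise moment, so its lever arm about the fulcrum is 200.5 / 322.4 = 0.622 m.
That puts it at 3.49 + 0.622 = 4.11 m from the left end.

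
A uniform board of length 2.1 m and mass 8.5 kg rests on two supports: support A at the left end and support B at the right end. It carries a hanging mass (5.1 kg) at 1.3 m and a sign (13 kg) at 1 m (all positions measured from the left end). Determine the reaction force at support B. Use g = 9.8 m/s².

R_B ≈ 133 N

Taking torques about support A:
Beam weight: 8.5 × 9.8 = 83.3 N down at 1.05 m → arm 1.05 m, τ = 83.3 × 1.05 = 87.47 N·m clockwise.
Hanging mass: 5.1 × 9.8 = 49.98 N down at 1.3 m → arm 1.3 m, τ = 49.98 × 1.3 = 64.97 N·m clockwise.
Sign: 13 × 9.8 = 127.4 N down at 1 m → arm 1 m, τ = 127.4 × 1 = 127.4 N·m clockwise.
Net load moment about support A = 279.8 N·m clockwise.
Reaction R at support B is upward at 2.1 m, arm 2.1 m → moment R × 2.1 counterclockwise.
Balancing moments: R × 2.1 = 279.8, giving R = 133 N.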